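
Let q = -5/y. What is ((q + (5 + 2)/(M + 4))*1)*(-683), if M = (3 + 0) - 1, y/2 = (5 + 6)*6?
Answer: -101767/132 ≈ -770.96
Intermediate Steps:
y = 132 (y = 2*((5 + 6)*6) = 2*(11*6) = 2*66 = 132)
q = -5/132 ≈ -0.037879
M = 2 (M = 3 - 1 = 2)
((q + (5 + 2)/(M + 4))*1)*(-683) = ((-5/132 + (5 + 2)/(2 + 4))*1)*(-683) = ((-5/132 + 7/6)*1)*(-683) = ((149/132)*1)*(-683) = (149/132)*(-683) = -101767/132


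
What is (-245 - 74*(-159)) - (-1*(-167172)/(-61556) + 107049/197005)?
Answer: 34934916329249/3031709945 ≈ 11523.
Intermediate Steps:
(-245 - 74*(-159)) - (-1*(-167172)/(-61556) + 107049/197005) = (-245 + 11766) - (167172*(-1/61556) + 107049*(1/197005)) = 11521 - (-41793/15389 + 107049/197005) = 11521 - 1*(-6586052904/3031709945) = 11521 + 6586052904/3031709945 = 34934916329249/3031709945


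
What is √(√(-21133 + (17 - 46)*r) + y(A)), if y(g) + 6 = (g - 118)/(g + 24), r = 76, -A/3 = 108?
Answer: √(-4074 + 2700*I*√2593)/30 ≈ 8.6112 + 8.8701*I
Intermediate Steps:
A = -324 (A = -3*108 = -324)
y(g) = -6 + (-118 + g)/(24 + g) (y(g) = -6 + (g - 118)/(g + 24) = -6 + (-118 + g)/(24 + g))
√(√(-21133 + (17 - 46)*r) + y(A)) = √(√(-21133 + (17 - 46)*76) + (-262 - 5*(-324))/(24 - 324)) = √(√(-21133 - 29*76) + (-262 + 1620)/(-300)) = √(√(-21133 - 2204) - 1/300*1358) = √(√(-23337) - 679/150) = √(3*I*√2593 - 679/150) = √(-679/150 + 3*I*√2593)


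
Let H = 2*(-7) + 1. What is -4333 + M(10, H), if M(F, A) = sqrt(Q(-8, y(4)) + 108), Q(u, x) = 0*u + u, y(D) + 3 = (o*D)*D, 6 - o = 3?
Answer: -4323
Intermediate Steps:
o = 3 (o = 6 - 1*3 = 6 - 3 = 3)
y(D) = -3 + 3*D**2 (y(D) = -3 + (3*D)*D = -3 + 3*D**2)
H = -13 (H = -14 + 1 = -13)
Q(u, x) = u (Q(u, x) = 0 + u = u)
M(F, A) = 10 (M(F, A) = sqrt(-8 + 108) = sqrt(100) = 10)
-4333 + M(10, H) = -4333 + 10 = -4323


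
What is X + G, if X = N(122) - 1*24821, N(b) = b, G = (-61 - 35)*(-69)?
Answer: -18075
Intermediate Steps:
G = 6624 (G = -96*(-69) = 6624)
X = -24699 (X = 122 - 1*24821 = 122 - 24821 = -24699)
X + G = -24699 + 6624 = -18075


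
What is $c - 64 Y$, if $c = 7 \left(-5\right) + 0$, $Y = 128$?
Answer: $-8227$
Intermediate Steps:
$c = -35$ ($c = -35 + 0 = -35$)
$c - 64 Y = -35 - 8192 = -8227$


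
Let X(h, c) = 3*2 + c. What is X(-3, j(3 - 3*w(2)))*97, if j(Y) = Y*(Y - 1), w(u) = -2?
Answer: 7566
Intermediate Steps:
j(Y) = Y*(-1 + Y)
X(h, c) = 6 + c
X(-3, j(3 - 3*w(2)))*97 = (6 + (3 - 3*(-2))*(-1 + (3 - 3*(-2))))*97 = (6 + (3 + 6)*(-1 + (3 + 6)))*97 = (6 + 9*(-1 + 9))*97 = (6 + 9*8)*97 = (6 + 72)*97 = 78*97 = 7566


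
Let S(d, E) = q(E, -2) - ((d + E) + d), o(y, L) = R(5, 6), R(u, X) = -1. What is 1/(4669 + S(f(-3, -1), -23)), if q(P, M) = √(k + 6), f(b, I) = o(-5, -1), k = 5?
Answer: 4694/22033625 - √11/22033625 ≈ 0.00021289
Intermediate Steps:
o(y, L) = -1
f(b, I) = -1
q(P, M) = √11 (q(P, M) = √(5 + 6) = √11)
S(d, E) = √11 - E - 2*d (S(d, E) = √11 - ((d + E) + d) = √11 - ((E + d) + d) = √11 - (E + 2*d) = √11 + (-E - 2*d) = √11 - E - 2*d)
1/(4669 + S(f(-3, -1), -23)) = 1/(4669 + (√11 - 1*(-23) - 2*(-1))) = 1/(4669 + (√11 + 23 + 2)) = 1/(4669 + (25 + √11)) = 1/(4694 + √11)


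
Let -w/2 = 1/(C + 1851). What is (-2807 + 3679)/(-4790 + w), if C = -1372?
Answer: -104422/573603 ≈ -0.18205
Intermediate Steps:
w = -2/479 (w = -2/(-1372 + 1851) = -2/479 ≈ -0.0041754)
(-2807 + 3679)/(-4790 + w) = (-2807 + 3679)/(-4790 - 2/479) = 872/(-2294412/479) = 872*(-479/2294412) = -104422/573603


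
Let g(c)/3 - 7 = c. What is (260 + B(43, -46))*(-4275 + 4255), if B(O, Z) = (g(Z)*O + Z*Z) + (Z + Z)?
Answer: 54940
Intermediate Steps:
g(c) = 21 + 3*c
B(O, Z) = Z² + 2*Z + O*(21 + 3*Z) (B(O, Z) = ((21 + 3*Z)*O + Z*Z) + (Z + Z) = (O*(21 + 3*Z) + Z²) + 2*Z = (Z² + O*(21 + 3*Z)) + 2*Z = Z² + 2*Z + O*(21 + 3*Z))
(260 + B(43, -46))*(-4275 + 4255) = (260 + ((-46)² + 2*(-46) + 3*43*(7 - 46)))*(-4275 + 4255) = (260 + (2116 - 92 + 3*43*(-39)))*(-20) = (260 + (2116 - 92 - 5031))*(-20) = (260 - 3007)*(-20) = -2747*(-20) = 54940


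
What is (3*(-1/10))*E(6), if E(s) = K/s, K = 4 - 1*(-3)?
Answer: -7/20 ≈ -0.35000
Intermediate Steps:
K = 7 (K = 4 + 3 = 7)
E(s) = 7/s
(3*(-1/10))*E(6) = (3*(-1/10))*(7/6) = -3/10*7/6 = -7/20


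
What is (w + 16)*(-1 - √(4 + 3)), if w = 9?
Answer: -25 - 25*√7 ≈ -91.144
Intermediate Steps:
(w + 16)*(-1 - √(4 + 3)) = (9 + 16)*(-1 - √(4 + 3)) = 25*(-1 - √7) = -25 - 25*√7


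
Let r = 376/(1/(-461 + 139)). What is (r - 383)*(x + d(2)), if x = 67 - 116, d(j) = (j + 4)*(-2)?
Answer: 7408755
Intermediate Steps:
d(j) = -8 - 2*j (d(j) = (4 + j)*(-2) = -8 - 2*j)
r = -121072 (r = 376/(1/(-322)) = 376/(-1/322) = 376*(-322) = -121072)
x = -49
(r - 383)*(x + d(2)) = (-121072 - 383)*(-49 + (-8 - 2*2)) = -121455*(-49 + (-8 - 4)) = -121455*(-49 - 12) = -121455*(-61) = 7408755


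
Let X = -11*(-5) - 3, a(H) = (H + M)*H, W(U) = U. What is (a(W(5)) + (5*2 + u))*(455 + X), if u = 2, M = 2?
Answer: 23829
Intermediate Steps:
a(H) = H*(2 + H) (a(H) = (H + 2)*H = (2 + H)*H = H*(2 + H))
X = 52 (X = 55 - 3 = 52)
(a(W(5)) + (5*2 + u))*(455 + X) = (5*(2 + 5) + (5*2 + 2))*(455 + 52) = (5*7 + (10 + 2))*507 = (35 + 12)*507 = 47*507 = 23829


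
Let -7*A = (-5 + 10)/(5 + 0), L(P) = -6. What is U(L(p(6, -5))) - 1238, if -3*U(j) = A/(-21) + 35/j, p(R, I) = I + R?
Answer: -363401/294 ≈ -1236.1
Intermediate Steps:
A = -⅐ (A = -(-5 + 10)/(7*(5 + 0)) = -5/(7*5) = -⅐*1 = -⅐ ≈ -0.14286)
U(j) = -1/441 - 35/(3*j) (U(j) = -(-⅐/(-21) + 35/j)/3 = -(-⅐*(-1/21) + 35/j)/3 = -(1/147 + 35/j)/3 = -1/441 - 35/(3*j))
U(L(p(6, -5))) - 1238 = (1/441)*(-5145 - 1*(-6))/(-6) - 1238 = (1/441)*(-⅙)*(-5145 + 6) - 1238 = (1/441)*(-⅙)*(-5139) - 1238 = 571/294 - 1238 = -363401/294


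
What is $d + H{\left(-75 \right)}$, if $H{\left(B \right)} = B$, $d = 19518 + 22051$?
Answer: $41494$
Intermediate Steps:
$d = 41569$
$d + H{\left(-75 \right)} = 41569 - 75 = 41494$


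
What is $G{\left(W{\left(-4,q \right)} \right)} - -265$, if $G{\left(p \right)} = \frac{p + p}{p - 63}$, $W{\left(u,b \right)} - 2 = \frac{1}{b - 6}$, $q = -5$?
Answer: $\frac{4239}{16} \approx 264.94$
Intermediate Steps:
$W{\left(u,b \right)} = 2 + \frac{1}{-6 + b}$ ($W{\left(u,b \right)} = 2 + \frac{1}{b - 6} = 2 + \frac{1}{-6 + b}$)
$G{\left(p \right)} = \frac{2 p}{-63 + p}$
$G{\left(W{\left(-4,q \right)} \right)} - -265 = \frac{2 \frac{-11 + 2 \left(-5\right)}{-6 - 5}}{-63 + \frac{-11 + 2 \left(-5\right)}{-6 - 5}} - -265 = \frac{2 \frac{-11 - 10}{-11}}{-63 + \frac{-11 - 10}{-11}} + 265 = \frac{2 \left(\left(- \frac{1}{11}\right) \left(-21\right)\right)}{-63 - - \frac{21}{11}} + 265 = 2 \cdot \frac{21}{11} \frac{1}{-63 + \frac{21}{11}} + 265 = 2 \cdot \frac{21}{11} \frac{1}{- \frac{672}{11}} + 265 = 2 \cdot \frac{21}{11} \left(- \frac{11}{672}\right) + 265 = - \frac{1}{16} + 265 = \frac{4239}{16}$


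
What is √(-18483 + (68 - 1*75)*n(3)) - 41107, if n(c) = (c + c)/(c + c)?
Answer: -41107 + 43*I*√10 ≈ -41107.0 + 135.98*I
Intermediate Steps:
n(c) = 1 (n(c) = (2*c)/((2*c)) = (2*c)*(1/(2*c)) = 1)
√(-18483 + (68 - 1*75)*n(3)) - 41107 = √(-18483 + (68 - 1*75)*1) - 41107 = √(-18483 + (68 - 75)*1) - 41107 = √(-18483 - 7*1) - 41107 = √(-18483 - 7) - 41107 = √(-18490) - 41107 = 43*I*√10 - 41107 = -41107 + 43*I*√10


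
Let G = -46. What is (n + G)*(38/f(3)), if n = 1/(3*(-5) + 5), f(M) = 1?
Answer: -8759/5 ≈ -1751.8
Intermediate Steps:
n = -⅒ (n = 1/(-15 + 5) = 1/(-10) = -⅒ ≈ -0.10000)
(n + G)*(38/f(3)) = (-⅒ - 46)*(38/1) = -8759/5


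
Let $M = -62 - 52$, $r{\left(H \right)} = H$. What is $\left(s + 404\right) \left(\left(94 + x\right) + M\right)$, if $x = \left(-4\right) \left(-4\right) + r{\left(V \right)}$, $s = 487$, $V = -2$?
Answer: $-5346$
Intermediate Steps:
$M = -114$
$x = 14$ ($x = \left(-4\right) \left(-4\right) - 2 = 16 - 2 = 14$)
$\left(s + 404\right) \left(\left(94 + x\right) + M\right) = \left(487 + 404\right) \left(\left(94 + 14\right) - 114\right) = 891 \left(108 - 114\right) = 891 \left(-6\right) = -5346$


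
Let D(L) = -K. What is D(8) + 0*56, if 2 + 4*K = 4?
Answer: -½ ≈ -0.50000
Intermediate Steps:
K = ½ (K = -½ + (¼)*4 = -½ + 1 = ½ ≈ 0.50000)
D(L) = -½ (D(L) = -1*½ = -½)
D(8) + 0*56 = -½ + 0*56 = -½ + 0 = -½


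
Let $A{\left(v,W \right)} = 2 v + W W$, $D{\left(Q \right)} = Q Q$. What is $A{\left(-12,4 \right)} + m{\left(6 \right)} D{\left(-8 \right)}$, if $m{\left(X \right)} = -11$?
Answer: $-712$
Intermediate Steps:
$D{\left(Q \right)} = Q^{2}$
$A{\left(v,W \right)} = W^{2} + 2 v$ ($A{\left(v,W \right)} = 2 v + W^{2} = W^{2} + 2 v$)
$A{\left(-12,4 \right)} + m{\left(6 \right)} D{\left(-8 \right)} = \left(4^{2} + 2 \left(-12\right)\right) - 11 \left(-8\right)^{2} = \left(16 - 24\right) - 704 = -8 - 704 = -712$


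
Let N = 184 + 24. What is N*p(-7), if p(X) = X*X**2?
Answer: -71344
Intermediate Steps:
p(X) = X**3
N = 208
N*p(-7) = 208*(-7)**3 = 208*(-343) = -71344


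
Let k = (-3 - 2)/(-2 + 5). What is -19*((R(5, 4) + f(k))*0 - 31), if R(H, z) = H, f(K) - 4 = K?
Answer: 589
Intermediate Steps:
k = -5/3 ≈ -1.6667
f(K) = 4 + K
-19*((R(5, 4) + f(k))*0 - 31) = -19*((5 + (4 - 5/3))*0 - 31) = -19*((5 + 7/3)*0 - 31) = -19*((22/3)*0 - 31) = -19*(0 - 31) = -19*(-31) = 589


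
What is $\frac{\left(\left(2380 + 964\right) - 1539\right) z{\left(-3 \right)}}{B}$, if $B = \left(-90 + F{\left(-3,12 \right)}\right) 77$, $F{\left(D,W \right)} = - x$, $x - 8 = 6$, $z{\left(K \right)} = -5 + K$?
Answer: $\frac{1805}{1001} \approx 1.8032$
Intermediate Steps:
$x = 14$ ($x = 8 + 6 = 14$)
$F{\left(D,W \right)} = -14$ ($F{\left(D,W \right)} = \left(-1\right) 14 = -14$)
$B = -8008$ ($B = \left(-90 - 14\right) 77 = \left(-104\right) 77 = -8008$)
$\frac{\left(\left(2380 + 964\right) - 1539\right) z{\left(-3 \right)}}{B} = \frac{\left(\left(2380 + 964\right) - 1539\right) \left(-5 - 3\right)}{-8008} = \left(3344 - 1539\right) \left(-8\right) \left(- \frac{1}{8008}\right) = 1805 \left(-8\right) \left(- \frac{1}{8008}\right) = \left(-14440\right) \left(- \frac{1}{8008}\right) = \frac{1805}{1001}$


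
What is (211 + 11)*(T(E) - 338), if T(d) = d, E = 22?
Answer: -70152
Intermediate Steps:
(211 + 11)*(T(E) - 338) = (211 + 11)*(22 - 338) = 222*(-316) = -70152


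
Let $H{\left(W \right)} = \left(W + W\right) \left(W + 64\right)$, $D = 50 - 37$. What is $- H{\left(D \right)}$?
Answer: $-2002$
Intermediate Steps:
$D = 13$ ($D = 50 - 37 = 13$)
$H{\left(W \right)} = 2 W \left(64 + W\right)$
$- H{\left(D \right)} = - 2 \cdot 13 \left(64 + 13\right) = - 2 \cdot 13 \cdot 77 = \left(-1\right) 2002 = -2002$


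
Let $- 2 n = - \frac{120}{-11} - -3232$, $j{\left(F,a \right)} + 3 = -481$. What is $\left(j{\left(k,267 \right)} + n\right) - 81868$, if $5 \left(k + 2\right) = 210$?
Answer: $- \frac{923708}{11} \approx -83974.0$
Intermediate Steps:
$k = 40$ ($k = -2 + \frac{1}{5} \cdot 210 = -2 + 42 = 40$)
$j{\left(F,a \right)} = -484$ ($j{\left(F,a \right)} = -3 - 481 = -484$)
$n = - \frac{17836}{11}$ ($n = - \frac{- \frac{120}{-11} - -3232}{2} = - \frac{\left(-120\right) \left(- \frac{1}{11}\right) + 3232}{2} = - \frac{\frac{120}{11} + 3232}{2} = \left(- \frac{1}{2}\right) \frac{35672}{11} = - \frac{17836}{11} \approx -1621.5$)
$\left(j{\left(k,267 \right)} + n\right) - 81868 = \left(-484 - \frac{17836}{11}\right) - 81868 = - \frac{23160}{11} - 81868 = - \frac{923708}{11}$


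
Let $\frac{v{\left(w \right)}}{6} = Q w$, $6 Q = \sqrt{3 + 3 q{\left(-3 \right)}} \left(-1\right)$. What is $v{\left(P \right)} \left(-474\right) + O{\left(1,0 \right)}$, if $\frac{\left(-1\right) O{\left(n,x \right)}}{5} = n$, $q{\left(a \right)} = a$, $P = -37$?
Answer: $-5 - 17538 i \sqrt{6} \approx -5.0 - 42959.0 i$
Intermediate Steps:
$O{\left(n,x \right)} = - 5 n$
$Q = - \frac{i \sqrt{6}}{6}$ ($Q = \frac{\sqrt{3 + 3 \left(-3\right)} \left(-1\right)}{6} = \frac{\sqrt{3 - 9} \left(-1\right)}{6} = \frac{\sqrt{-6} \left(-1\right)}{6} = \frac{i \sqrt{6} \left(-1\right)}{6} = \frac{\left(-1\right) i \sqrt{6}}{6} = - \frac{i \sqrt{6}}{6} \approx - 0.40825 i$)
$v{\left(w \right)} = - i w \sqrt{6}$ ($v{\left(w \right)} = 6 - \frac{i \sqrt{6}}{6} w = 6 \left(- \frac{i w \sqrt{6}}{6}\right) = - i w \sqrt{6}$)
$v{\left(P \right)} \left(-474\right) + O{\left(1,0 \right)} = \left(-1\right) i \left(-37\right) \sqrt{6} \left(-474\right) - 5 = 37 i \sqrt{6} \left(-474\right) - 5 = - 17538 i \sqrt{6} - 5 = -5 - 17538 i \sqrt{6}$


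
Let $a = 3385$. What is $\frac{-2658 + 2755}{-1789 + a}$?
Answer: $\frac{97}{1596} \approx 0.060777$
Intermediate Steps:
$\frac{-2658 + 2755}{-1789 + a} = \frac{-2658 + 2755}{-1789 + 3385} = \frac{97}{1596}$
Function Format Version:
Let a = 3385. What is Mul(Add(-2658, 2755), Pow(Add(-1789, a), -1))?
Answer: Rational(97, 1596) ≈ 0.060777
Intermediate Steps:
Mul(Add(-2658, 2755), Pow(Add(-1789, a), -1)) = Mul(Add(-2658, 2755), Pow(Add(-1789, 3385), -1)) = Mul(97, Pow(1596, -1)) = Mul(97, Rational(1, 1596)) = Rational(97, 1596)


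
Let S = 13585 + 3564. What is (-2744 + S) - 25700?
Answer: -11295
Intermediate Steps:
S = 17149
(-2744 + S) - 25700 = (-2744 + 17149) - 25700 = 14405 - 25700 = -11295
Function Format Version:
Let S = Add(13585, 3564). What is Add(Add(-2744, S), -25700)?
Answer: -11295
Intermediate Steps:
S = 17149
Add(Add(-2744, S), -25700) = Add(Add(-2744, 17149), -25700) = Add(14405, -25700) = -11295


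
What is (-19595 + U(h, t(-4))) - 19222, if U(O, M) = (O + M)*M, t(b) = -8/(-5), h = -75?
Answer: -973361/25 ≈ -38934.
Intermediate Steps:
t(b) = 8/5 (t(b) = -8*(-⅕) = 8/5)
U(O, M) = M*(M + O) (U(O, M) = (M + O)*M = M*(M + O))
(-19595 + U(h, t(-4))) - 19222 = (-19595 + 8*(8/5 - 75)/5) - 19222 = (-19595 + (8/5)*(-367/5)) - 19222 = (-19595 - 2936/25) - 19222 = -492811/25 - 19222 = -973361/25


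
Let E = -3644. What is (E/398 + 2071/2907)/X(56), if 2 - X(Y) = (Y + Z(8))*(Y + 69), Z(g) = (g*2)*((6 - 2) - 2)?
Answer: 19775/25758162 ≈ 0.00076772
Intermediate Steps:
Z(g) = 4*g (Z(g) = (2*g)*(4 - 2) = (2*g)*2 = 4*g)
X(Y) = 2 - (32 + Y)*(69 + Y) (X(Y) = 2 - (Y + 4*8)*(Y + 69) = 2 - (Y + 32)*(69 + Y) = 2 - (32 + Y)*(69 + Y))
(E/398 + 2071/2907)/X(56) = (-3644/398 + 2071/2907)/(-2206 - 1*56² - 101*56) = (-3644*1/398 + 2071*(1/2907))/(-2206 - 1*3136 - 5656) = (-1822/199 + 109/153)/(-2206 - 3136 - 5656) = -257075/30447/(-10998) = -257075/30447*(-1/10998) = 19775/25758162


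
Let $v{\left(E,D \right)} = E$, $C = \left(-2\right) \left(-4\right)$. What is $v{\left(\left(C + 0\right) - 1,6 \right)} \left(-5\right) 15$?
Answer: $-525$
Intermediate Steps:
$C = 8$
$v{\left(\left(C + 0\right) - 1,6 \right)} \left(-5\right) 15 = \left(\left(8 + 0\right) - 1\right) \left(-5\right) 15 = \left(8 - 1\right) \left(-5\right) 15 = 7 \left(-5\right) 15 = \left(-35\right) 15 = -525$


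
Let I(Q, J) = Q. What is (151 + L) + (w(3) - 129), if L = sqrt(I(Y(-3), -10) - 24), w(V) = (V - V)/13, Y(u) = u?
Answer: 22 + 3*I*sqrt(3) ≈ 22.0 + 5.1962*I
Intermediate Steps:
w(V) = 0 (w(V) = 0*(1/13) = 0)
L = 3*I*sqrt(3) (L = sqrt(-3 - 24) = sqrt(-27) = 3*I*sqrt(3) ≈ 5.1962*I)
(151 + L) + (w(3) - 129) = (151 + 3*I*sqrt(3)) + (0 - 129) = (151 + 3*I*sqrt(3)) - 129 = 22 + 3*I*sqrt(3)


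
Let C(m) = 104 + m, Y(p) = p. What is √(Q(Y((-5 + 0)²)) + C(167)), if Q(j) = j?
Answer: 2*√74 ≈ 17.205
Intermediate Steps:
√(Q(Y((-5 + 0)²)) + C(167)) = √((-5 + 0)² + (104 + 167)) = √((-5)² + 271) = √(25 + 271) = √296 = 2*√74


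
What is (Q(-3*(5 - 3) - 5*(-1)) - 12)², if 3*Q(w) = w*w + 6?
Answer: 841/9 ≈ 93.444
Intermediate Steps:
Q(w) = 2 + w²/3 (Q(w) = (w*w + 6)/3 = (w² + 6)/3 = (6 + w²)/3 = 2 + w²/3)
(Q(-3*(5 - 3) - 5*(-1)) - 12)² = ((2 + (-3*(5 - 3) - 5*(-1))²/3) - 12)² = ((2 + (-3*2 + 5)²/3) - 12)² = ((2 + (-6 + 5)²/3) - 12)² = ((2 + (⅓)*(-1)²) - 12)² = ((2 + (⅓)*1) - 12)² = ((2 + ⅓) - 12)² = (7/3 - 12)² = (-29/3)² = 841/9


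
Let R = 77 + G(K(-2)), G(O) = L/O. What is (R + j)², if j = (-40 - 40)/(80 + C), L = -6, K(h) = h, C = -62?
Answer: 462400/81 ≈ 5708.6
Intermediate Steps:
G(O) = -6/O
j = -40/9 (j = (-40 - 40)/(80 - 62) = -80/18 = -80*1/18 = -40/9 ≈ -4.4444)
R = 80 (R = 77 - 6/(-2) = 77 - 6*(-½) = 77 + 3 = 80)
(R + j)² = (80 - 40/9)² = (680/9)² = 462400/81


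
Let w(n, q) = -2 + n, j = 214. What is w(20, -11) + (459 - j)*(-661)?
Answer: -161927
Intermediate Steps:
w(20, -11) + (459 - j)*(-661) = (-2 + 20) + (459 - 1*214)*(-661) = 18 + (459 - 214)*(-661) = 18 + 245*(-661) = 18 - 161945 = -161927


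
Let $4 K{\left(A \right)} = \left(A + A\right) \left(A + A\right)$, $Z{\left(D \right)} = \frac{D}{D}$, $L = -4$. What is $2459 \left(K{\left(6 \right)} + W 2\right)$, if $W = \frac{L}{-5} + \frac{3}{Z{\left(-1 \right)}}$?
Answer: $\frac{536062}{5} \approx 1.0721 \cdot 10^{5}$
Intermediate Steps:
$Z{\left(D \right)} = 1$
$K{\left(A \right)} = A^{2}$ ($K{\left(A \right)} = \frac{\left(A + A\right) \left(A + A\right)}{4} = \frac{2 A 2 A}{4} = \frac{4 A^{2}}{4} = A^{2}$)
$W = \frac{19}{5}$ ($W = - \frac{4}{-5} + \frac{3}{1} = \left(-4\right) \left(- \frac{1}{5}\right) + 3 \cdot 1 = \frac{4}{5} + 3 = \frac{19}{5} \approx 3.8$)
$2459 \left(K{\left(6 \right)} + W 2\right) = 2459 \left(6^{2} + \frac{19}{5} \cdot 2\right) = 2459 \left(36 + \frac{38}{5}\right) = 2459 \cdot \frac{218}{5} = \frac{536062}{5}$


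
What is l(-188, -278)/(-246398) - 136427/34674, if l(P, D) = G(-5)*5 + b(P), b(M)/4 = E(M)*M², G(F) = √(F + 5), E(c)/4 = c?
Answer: 1826371185451/4271802126 ≈ 427.54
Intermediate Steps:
E(c) = 4*c
G(F) = √(5 + F)
b(M) = 16*M³ (b(M) = 4*((4*M)*M²) = 4*(4*M³) = 16*M³)
l(P, D) = 16*P³ (l(P, D) = √(5 - 5)*5 + 16*P³ = √0*5 + 16*P³ = 0*5 + 16*P³ = 0 + 16*P³ = 16*P³)
l(-188, -278)/(-246398) - 136427/34674 = (16*(-188)³)/(-246398) - 136427/34674 = (16*(-6644672))*(-1/246398) - 136427*1/34674 = -106314752*(-1/246398) - 136427/34674 = 53157376/123199 - 136427/34674 = 1826371185451/4271802126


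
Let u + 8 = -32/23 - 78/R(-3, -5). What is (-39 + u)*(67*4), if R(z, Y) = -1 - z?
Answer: -538680/23 ≈ -23421.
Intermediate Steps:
u = -1113/23 (u = -8 + (-32/23 - 78/(-1 - 1*(-3))) = -8 + (-32*1/23 - 78/(-1 + 3)) = -8 + (-32/23 - 78/2) = -8 + (-32/23 - 78*½) = -8 + (-32/23 - 39) = -8 - 929/23 = -1113/23 ≈ -48.391)
(-39 + u)*(67*4) = (-39 - 1113/23)*(67*4) = -2010/23*268 = -538680/23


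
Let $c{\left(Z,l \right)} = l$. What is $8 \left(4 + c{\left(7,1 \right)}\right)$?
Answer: $40$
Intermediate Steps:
$8 \left(4 + c{\left(7,1 \right)}\right) = 8 \left(4 + 1\right) = 8 \cdot 5 = 40$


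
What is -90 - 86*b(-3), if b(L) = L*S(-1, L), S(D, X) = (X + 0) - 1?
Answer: -1122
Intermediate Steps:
S(D, X) = -1 + X (S(D, X) = X - 1 = -1 + X)
b(L) = L*(-1 + L)
-90 - 86*b(-3) = -90 - (-258)*(-1 - 3) = -90 - (-258)*(-4) = -90 - 86*12 = -90 - 1032 = -1122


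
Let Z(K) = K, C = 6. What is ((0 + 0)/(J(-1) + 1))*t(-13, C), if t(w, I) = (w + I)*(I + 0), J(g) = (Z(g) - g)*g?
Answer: 0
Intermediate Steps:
J(g) = 0 (J(g) = (g - g)*g = 0*g = 0)
t(w, I) = I*(I + w) (t(w, I) = (I + w)*I = I*(I + w))
((0 + 0)/(J(-1) + 1))*t(-13, C) = ((0 + 0)/(0 + 1))*(6*(6 - 13)) = (0/1)*(6*(-7)) = (0*1)*(-42) = 0*(-42) = 0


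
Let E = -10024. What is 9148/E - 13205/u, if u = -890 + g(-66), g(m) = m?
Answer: 15452679/1197868 ≈ 12.900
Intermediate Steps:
u = -956 (u = -890 - 66 = -956)
9148/E - 13205/u = 9148/(-10024) - 13205/(-956) = 9148*(-1/10024) - 13205*(-1/956) = -2287/2506 + 13205/956 = 15452679/1197868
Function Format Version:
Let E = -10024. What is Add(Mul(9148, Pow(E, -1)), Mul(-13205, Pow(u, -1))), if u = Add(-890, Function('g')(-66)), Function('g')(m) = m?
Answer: Rational(15452679, 1197868) ≈ 12.900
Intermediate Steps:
u = -956 (u = Add(-890, -66) = -956)
Add(Mul(9148, Pow(E, -1)), Mul(-13205, Pow(u, -1))) = Add(Mul(9148, Pow(-10024, -1)), Mul(-13205, Pow(-956, -1))) = Add(Mul(9148, Rational(-1, 10024)), Mul(-13205, Rational(-1, 956))) = Add(Rational(-2287, 2506), Rational(13205, 956)) = Rational(15452679, 1197868)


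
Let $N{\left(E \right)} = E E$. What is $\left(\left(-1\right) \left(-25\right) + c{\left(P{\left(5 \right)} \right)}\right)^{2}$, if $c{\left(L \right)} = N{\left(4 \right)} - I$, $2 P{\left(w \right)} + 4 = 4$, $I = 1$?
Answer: $1600$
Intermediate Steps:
$P{\left(w \right)} = 0$ ($P{\left(w \right)} = -2 + \frac{1}{2} \cdot 4 = -2 + 2 = 0$)
$N{\left(E \right)} = E^{2}$
$c{\left(L \right)} = 15$ ($c{\left(L \right)} = 4^{2} - 1 = 16 - 1 = 15$)
$\left(\left(-1\right) \left(-25\right) + c{\left(P{\left(5 \right)} \right)}\right)^{2} = \left(\left(-1\right) \left(-25\right) + 15\right)^{2} = \left(25 + 15\right)^{2} = 40^{2} = 1600$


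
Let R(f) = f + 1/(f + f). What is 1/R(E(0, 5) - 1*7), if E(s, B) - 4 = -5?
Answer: -16/129 ≈ -0.12403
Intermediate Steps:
E(s, B) = -1 (E(s, B) = 4 - 5 = -1)
R(f) = f + 1/(2*f)
1/R(E(0, 5) - 1*7) = 1/((-1 - 1*7) + 1/(2*(-1 - 1*7))) = 1/((-1 - 7) + 1/(2*(-1 - 7))) = 1/(-8 + (½)/(-8)) = 1/(-8 + (½)*(-⅛)) = 1/(-8 - 1/16) = 1/(-129/16) = -16/129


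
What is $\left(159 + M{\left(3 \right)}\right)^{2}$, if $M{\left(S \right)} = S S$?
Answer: $28224$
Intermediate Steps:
$M{\left(S \right)} = S^{2}$
$\left(159 + M{\left(3 \right)}\right)^{2} = \left(159 + 3^{2}\right)^{2} = \left(159 + 9\right)^{2} = 168^{2} = 28224$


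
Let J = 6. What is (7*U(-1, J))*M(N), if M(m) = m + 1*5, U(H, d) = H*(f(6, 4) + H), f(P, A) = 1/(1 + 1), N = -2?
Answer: 21/2 ≈ 10.500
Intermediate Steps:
f(P, A) = ½ (f(P, A) = 1/2 = ½)
U(H, d) = H*(½ + H)
M(m) = 5 + m (M(m) = m + 5 = 5 + m)
(7*U(-1, J))*M(N) = (7*(-(½ - 1)))*(5 - 2) = (7*(-1*(-½)))*3 = (7*(½))*3 = (7/2)*3 = 21/2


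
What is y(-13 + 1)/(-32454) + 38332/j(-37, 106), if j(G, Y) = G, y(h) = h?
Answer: -5603722/5409 ≈ -1036.0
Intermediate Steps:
y(-13 + 1)/(-32454) + 38332/j(-37, 106) = (-13 + 1)/(-32454) + 38332/(-37) = -12*(-1/32454) + 38332*(-1/37) = 2/5409 - 1036 = -5603722/5409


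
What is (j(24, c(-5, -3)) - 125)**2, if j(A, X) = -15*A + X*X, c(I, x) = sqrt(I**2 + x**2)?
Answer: 203401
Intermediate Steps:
j(A, X) = X**2 - 15*A (j(A, X) = -15*A + X**2 = X**2 - 15*A)
(j(24, c(-5, -3)) - 125)**2 = (((sqrt((-5)**2 + (-3)**2))**2 - 15*24) - 125)**2 = (((sqrt(25 + 9))**2 - 360) - 125)**2 = (((sqrt(34))**2 - 360) - 125)**2 = ((34 - 360) - 125)**2 = (-326 - 125)**2 = (-451)**2 = 203401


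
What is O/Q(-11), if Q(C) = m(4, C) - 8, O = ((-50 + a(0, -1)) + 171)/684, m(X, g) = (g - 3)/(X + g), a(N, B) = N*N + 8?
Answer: -43/1368 ≈ -0.031433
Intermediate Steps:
a(N, B) = 8 + N² (a(N, B) = N² + 8 = 8 + N²)
m(X, g) = (-3 + g)/(X + g)
O = 43/228 (O = ((-50 + (8 + 0²)) + 171)/684 = ((-50 + (8 + 0)) + 171)*(1/684) = ((-50 + 8) + 171)*(1/684) = (-42 + 171)*(1/684) = 129*(1/684) = 43/228 ≈ 0.18860)
Q(C) = -8 + (-3 + C)/(4 + C) (Q(C) = (-3 + C)/(4 + C) - 8 = -8 + (-3 + C)/(4 + C))
O/Q(-11) = 43/(228*((7*(-5 - 1*(-11))/(4 - 11)))) = 43/(228*((7*(-5 + 11)/(-7)))) = 43/(228*((7*(-⅐)*6))) = (43/228)/(-6) = (43/228)*(-⅙) = -43/1368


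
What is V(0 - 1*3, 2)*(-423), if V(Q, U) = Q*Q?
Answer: -3807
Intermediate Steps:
V(Q, U) = Q²
V(0 - 1*3, 2)*(-423) = (0 - 1*3)²*(-423) = (0 - 3)²*(-423) = (-3)²*(-423) = 9*(-423) = -3807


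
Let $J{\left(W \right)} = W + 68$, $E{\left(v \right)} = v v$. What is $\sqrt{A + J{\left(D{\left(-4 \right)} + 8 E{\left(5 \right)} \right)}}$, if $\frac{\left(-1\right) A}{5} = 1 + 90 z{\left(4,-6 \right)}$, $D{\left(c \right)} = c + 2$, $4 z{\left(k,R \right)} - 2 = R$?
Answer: $3 \sqrt{79} \approx 26.665$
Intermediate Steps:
$z{\left(k,R \right)} = \frac{1}{2} + \frac{R}{4}$
$D{\left(c \right)} = 2 + c$
$E{\left(v \right)} = v^{2}$
$A = 445$ ($A = - 5 \left(1 + 90 \left(\frac{1}{2} + \frac{1}{4} \left(-6\right)\right)\right) = - 5 \left(1 + 90 \left(\frac{1}{2} - \frac{3}{2}\right)\right) = - 5 \left(1 + 90 \left(-1\right)\right) = - 5 \left(1 - 90\right) = \left(-5\right) \left(-89\right) = 445$)
$J{\left(W \right)} = 68 + W$
$\sqrt{A + J{\left(D{\left(-4 \right)} + 8 E{\left(5 \right)} \right)}} = \sqrt{445 + \left(68 + \left(\left(2 - 4\right) + 8 \cdot 5^{2}\right)\right)} = \sqrt{445 + \left(68 + \left(-2 + 8 \cdot 25\right)\right)} = \sqrt{445 + \left(68 + \left(-2 + 200\right)\right)} = \sqrt{445 + \left(68 + 198\right)} = \sqrt{445 + 266} = \sqrt{711} = 3 \sqrt{79}$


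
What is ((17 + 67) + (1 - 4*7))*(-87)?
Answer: -4959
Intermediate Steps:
((17 + 67) + (1 - 4*7))*(-87) = (84 + (1 - 28))*(-87) = (84 - 27)*(-87) = 57*(-87) = -4959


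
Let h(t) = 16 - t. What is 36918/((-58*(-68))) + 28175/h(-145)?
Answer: 363559/1972 ≈ 184.36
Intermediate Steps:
36918/((-58*(-68))) + 28175/h(-145) = 36918/((-58*(-68))) + 28175/(16 - 1*(-145)) = 36918/3944 + 28175/(16 + 145) = 36918*(1/3944) + 28175/161 = 18459/1972 + 28175*(1/161) = 18459/1972 + 175 = 363559/1972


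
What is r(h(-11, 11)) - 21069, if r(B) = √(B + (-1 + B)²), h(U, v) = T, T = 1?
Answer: -21068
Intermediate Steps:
h(U, v) = 1
r(h(-11, 11)) - 21069 = √(1 + (-1 + 1)²) - 21069 = √(1 + 0²) - 21069 = √(1 + 0) - 21069 = √1 - 21069 = 1 - 21069 = -21068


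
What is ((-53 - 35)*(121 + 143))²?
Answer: 539725824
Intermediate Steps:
((-53 - 35)*(121 + 143))² = (-88*264)² = (-23232)² = 539725824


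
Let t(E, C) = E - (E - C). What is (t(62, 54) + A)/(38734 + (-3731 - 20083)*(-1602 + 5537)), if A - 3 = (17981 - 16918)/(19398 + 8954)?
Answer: -1617127/2655713581312 ≈ -6.0892e-7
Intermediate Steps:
A = 86119/28352 (A = 3 + (17981 - 16918)/(19398 + 8954) = 3 + 1063/28352 = 86119/28352 ≈ 3.0375)
t(E, C) = C (t(E, C) = E + (C - E) = C)
(t(62, 54) + A)/(38734 + (-3731 - 20083)*(-1602 + 5537)) = (54 + 86119/28352)/(38734 + (-3731 - 20083)*(-1602 + 5537)) = 1617127/(28352*(38734 - 23814*3935)) = 1617127/(28352*(38734 - 93708090)) = (1617127/28352)/(-93669356) = (1617127/28352)*(-1/93669356) = -1617127/2655713581312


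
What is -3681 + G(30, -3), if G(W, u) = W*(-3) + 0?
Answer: -3771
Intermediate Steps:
G(W, u) = -3*W (G(W, u) = -3*W + 0 = -3*W)
-3681 + G(30, -3) = -3681 - 3*30 = -3681 - 90 = -3771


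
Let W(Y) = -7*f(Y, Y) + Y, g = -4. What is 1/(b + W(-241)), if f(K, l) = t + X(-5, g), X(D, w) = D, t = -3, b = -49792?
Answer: -1/49977 ≈ -2.0009e-5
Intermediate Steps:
f(K, l) = -8 (f(K, l) = -3 - 5 = -8)
W(Y) = 56 + Y (W(Y) = -7*(-8) + Y = 56 + Y)
1/(b + W(-241)) = 1/(-49792 + (56 - 241)) = 1/(-49792 - 185) = 1/(-49977) = -1/49977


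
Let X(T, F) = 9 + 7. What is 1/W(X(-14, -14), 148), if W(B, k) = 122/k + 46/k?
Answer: 37/42 ≈ 0.88095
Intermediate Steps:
X(T, F) = 16
W(B, k) = 168/k
1/W(X(-14, -14), 148) = 1/(168/148) = 1/(168*(1/148)) = 1/(42/37) = 37/42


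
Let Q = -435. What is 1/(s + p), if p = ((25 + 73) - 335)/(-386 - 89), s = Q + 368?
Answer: -475/31588 ≈ -0.015037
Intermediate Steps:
s = -67 (s = -435 + 368 = -67)
p = 237/475 (p = (98 - 335)/(-475) = -237*(-1/475) = 237/475 ≈ 0.49895)
1/(s + p) = 1/(-67 + 237/475) = 1/(-31588/475) = -475/31588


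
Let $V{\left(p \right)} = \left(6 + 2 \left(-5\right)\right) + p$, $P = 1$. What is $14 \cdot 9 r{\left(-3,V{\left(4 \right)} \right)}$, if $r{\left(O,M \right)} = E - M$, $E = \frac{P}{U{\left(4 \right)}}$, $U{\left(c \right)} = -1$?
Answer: $-126$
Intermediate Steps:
$V{\left(p \right)} = -4 + p$ ($V{\left(p \right)} = \left(6 - 10\right) + p = -4 + p$)
$E = -1$ ($E = 1 \frac{1}{-1} = 1 \left(-1\right) = -1$)
$r{\left(O,M \right)} = -1 - M$
$14 \cdot 9 r{\left(-3,V{\left(4 \right)} \right)} = 14 \cdot 9 \left(-1 - \left(-4 + 4\right)\right) = 126 \left(-1 - 0\right) = 126 \left(-1 + 0\right) = 126 \left(-1\right) = -126$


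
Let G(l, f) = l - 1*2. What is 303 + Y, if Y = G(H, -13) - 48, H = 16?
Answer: 269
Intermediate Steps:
G(l, f) = -2 + l (G(l, f) = l - 2 = -2 + l)
Y = -34 (Y = (-2 + 16) - 48 = 14 - 48 = -34)
303 + Y = 303 - 34 = 269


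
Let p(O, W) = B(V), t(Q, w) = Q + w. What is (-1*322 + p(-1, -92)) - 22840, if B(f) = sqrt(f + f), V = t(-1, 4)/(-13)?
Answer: -23162 + I*sqrt(78)/13 ≈ -23162.0 + 0.67937*I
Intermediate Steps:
V = -3/13 (V = (-1 + 4)/(-13) = 3*(-1/13) = -3/13 ≈ -0.23077)
B(f) = sqrt(2)*sqrt(f) (B(f) = sqrt(2*f) = sqrt(2)*sqrt(f))
p(O, W) = I*sqrt(78)/13 (p(O, W) = sqrt(2)*sqrt(-3/13) = sqrt(2)*(I*sqrt(39)/13) = I*sqrt(78)/13)
(-1*322 + p(-1, -92)) - 22840 = (-1*322 + I*sqrt(78)/13) - 22840 = (-322 + I*sqrt(78)/13) - 22840 = -23162 + I*sqrt(78)/13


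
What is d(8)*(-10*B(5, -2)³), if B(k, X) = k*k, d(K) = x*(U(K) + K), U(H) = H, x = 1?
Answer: -2500000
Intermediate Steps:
d(K) = 2*K (d(K) = 1*(K + K) = 1*(2*K) = 2*K)
B(k, X) = k²
d(8)*(-10*B(5, -2)³) = (2*8)*(-10*(5²)³) = 16*(-10*25³) = 16*(-10*15625) = 16*(-156250) = -2500000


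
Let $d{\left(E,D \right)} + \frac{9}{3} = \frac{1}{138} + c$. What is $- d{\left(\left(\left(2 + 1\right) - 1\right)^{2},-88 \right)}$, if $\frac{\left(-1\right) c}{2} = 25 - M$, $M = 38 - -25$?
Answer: $- \frac{10075}{138} \approx -73.007$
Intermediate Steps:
$M = 63$ ($M = 38 + 25 = 63$)
$c = 76$ ($c = - 2 \left(25 - 63\right) = \left(-2\right) \left(-38\right) = 76$)
$d{\left(E,D \right)} = \frac{10075}{138}$ ($d{\left(E,D \right)} = -3 + \left(\frac{1}{138} + 76\right) = -3 + \frac{10489}{138} = \frac{10075}{138}$)
$- d{\left(\left(\left(2 + 1\right) - 1\right)^{2},-88 \right)} = \left(-1\right) \frac{10075}{138} = - \frac{10075}{138}$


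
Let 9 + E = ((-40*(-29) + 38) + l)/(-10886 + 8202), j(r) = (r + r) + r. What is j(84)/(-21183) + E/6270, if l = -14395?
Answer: -496996873/39609103160 ≈ -0.012548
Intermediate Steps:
j(r) = 3*r (j(r) = 2*r + r = 3*r)
E = -10959/2684 (E = -9 + ((-40*(-29) + 38) - 14395)/(-10886 + 8202) = -9 + ((1160 + 38) - 14395)/(-2684) = -9 + (1198 - 14395)*(-1/2684) = -9 - 13197*(-1/2684) = -9 + 13197/2684 = -10959/2684 ≈ -4.0831)
j(84)/(-21183) + E/6270 = (3*84)/(-21183) - 10959/2684/6270 = 252*(-1/21183) - 10959/2684*1/6270 = -84/7061 - 3653/5609560 = -496996873/39609103160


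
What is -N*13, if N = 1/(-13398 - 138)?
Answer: 13/13536 ≈ 0.00096040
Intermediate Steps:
N = -1/13536 (N = 1/(-13536) = -1/13536 ≈ -7.3877e-5)
-N*13 = -(-1)*13/13536 = -1*(-13/13536) = 13/13536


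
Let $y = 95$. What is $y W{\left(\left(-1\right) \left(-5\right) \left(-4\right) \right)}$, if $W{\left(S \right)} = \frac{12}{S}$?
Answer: $-57$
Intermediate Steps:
$y W{\left(\left(-1\right) \left(-5\right) \left(-4\right) \right)} = 95 \frac{12}{\left(-1\right) \left(-5\right) \left(-4\right)} = 95 \frac{12}{5 \left(-4\right)} = 95 \frac{12}{-20} = 95 \cdot 12 \left(- \frac{1}{20}\right) = 95 \left(- \frac{3}{5}\right) = -57$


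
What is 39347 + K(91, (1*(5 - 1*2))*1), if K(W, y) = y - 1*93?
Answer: 39257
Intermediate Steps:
K(W, y) = -93 + y (K(W, y) = y - 93 = -93 + y)
39347 + K(91, (1*(5 - 1*2))*1) = 39347 + (-93 + (1*(5 - 1*2))*1) = 39347 + (-93 + (1*(5 - 2))*1) = 39347 + (-93 + (1*3)*1) = 39347 + (-93 + 3*1) = 39347 + (-93 + 3) = 39347 - 90 = 39257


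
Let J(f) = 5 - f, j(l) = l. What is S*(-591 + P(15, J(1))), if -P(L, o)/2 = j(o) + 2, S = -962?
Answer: 580086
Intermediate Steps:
P(L, o) = -4 - 2*o (P(L, o) = -2*(o + 2) = -2*(2 + o) = -4 - 2*o)
S*(-591 + P(15, J(1))) = -962*(-591 + (-4 - 2*(5 - 1*1))) = -962*(-591 + (-4 - 2*(5 - 1))) = -962*(-591 + (-4 - 2*4)) = -962*(-591 + (-4 - 8)) = -962*(-591 - 12) = -962*(-603) = 580086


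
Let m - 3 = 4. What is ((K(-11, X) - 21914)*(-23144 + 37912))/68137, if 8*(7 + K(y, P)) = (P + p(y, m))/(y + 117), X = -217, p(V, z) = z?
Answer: -17157848214/3611261 ≈ -4751.2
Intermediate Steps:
m = 7 (m = 3 + 4 = 7)
K(y, P) = -7 + (7 + P)/(8*(117 + y)) (K(y, P) = -7 + ((P + 7)/(y + 117))/8 = -7 + ((7 + P)/(117 + y))/8 = -7 + (7 + P)/(8*(117 + y)))
((K(-11, X) - 21914)*(-23144 + 37912))/68137 = (((-6545 - 217 - 56*(-11))/(8*(117 - 11)) - 21914)*(-23144 + 37912))/68137 = (((1/8)*(-6545 - 217 + 616)/106 - 21914)*14768)*(1/68137) = (((1/8)*(1/106)*(-6146) - 21914)*14768)*(1/68137) = ((-3073/424 - 21914)*14768)*(1/68137) = -9294609/424*14768*(1/68137) = -17157848214/53*1/68137 = -17157848214/3611261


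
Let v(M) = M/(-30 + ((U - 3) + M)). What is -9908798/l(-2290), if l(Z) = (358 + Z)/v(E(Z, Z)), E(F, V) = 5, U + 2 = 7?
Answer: -24771995/22218 ≈ -1115.0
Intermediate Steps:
U = 5 (U = -2 + 7 = 5)
v(M) = M/(-28 + M) (v(M) = M/(-30 + ((5 - 3) + M)) = M/(-30 + (2 + M)) = M/(-28 + M))
l(Z) = -8234/5 - 23*Z/5 (l(Z) = (358 + Z)/((5/(-28 + 5))) = (358 + Z)/((5/(-23))) = (358 + Z)/((5*(-1/23))) = (358 + Z)/(-5/23) = (358 + Z)*(-23/5) = -8234/5 - 23*Z/5)
-9908798/l(-2290) = -9908798/(-8234/5 - 23/5*(-2290)) = -9908798/(-8234/5 + 10534) = -9908798/44436/5 = -9908798*5/44436 = -24771995/22218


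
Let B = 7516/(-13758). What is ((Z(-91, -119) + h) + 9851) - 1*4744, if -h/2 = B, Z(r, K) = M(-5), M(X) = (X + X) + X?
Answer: 35035384/6879 ≈ 5093.1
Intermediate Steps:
M(X) = 3*X (M(X) = 2*X + X = 3*X)
Z(r, K) = -15 (Z(r, K) = 3*(-5) = -15)
B = -3758/6879 (B = 7516*(-1/13758) = -3758/6879 ≈ -0.54630)
h = 7516/6879 (h = -2*(-3758/6879) = 7516/6879 ≈ 1.0926)
((Z(-91, -119) + h) + 9851) - 1*4744 = ((-15 + 7516/6879) + 9851) - 1*4744 = (-95669/6879 + 9851) - 4744 = 67669360/6879 - 4744 = 35035384/6879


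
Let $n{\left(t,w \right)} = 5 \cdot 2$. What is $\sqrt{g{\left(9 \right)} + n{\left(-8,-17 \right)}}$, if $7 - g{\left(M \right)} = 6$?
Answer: $\sqrt{11} \approx 3.3166$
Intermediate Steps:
$g{\left(M \right)} = 1$ ($g{\left(M \right)} = 7 - 6 = 1$)
$n{\left(t,w \right)} = 10$
$\sqrt{g{\left(9 \right)} + n{\left(-8,-17 \right)}} = \sqrt{1 + 10} = \sqrt{11}$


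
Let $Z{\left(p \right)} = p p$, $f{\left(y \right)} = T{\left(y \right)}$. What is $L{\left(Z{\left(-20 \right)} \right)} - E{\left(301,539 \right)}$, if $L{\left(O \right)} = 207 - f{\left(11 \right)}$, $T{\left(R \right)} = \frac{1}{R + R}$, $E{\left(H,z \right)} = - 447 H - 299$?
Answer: $\frac{2971165}{22} \approx 1.3505 \cdot 10^{5}$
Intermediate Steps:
$E{\left(H,z \right)} = -299 - 447 H$
$T{\left(R \right)} = \frac{1}{2 R}$
$f{\left(y \right)} = \frac{1}{2 y}$
$Z{\left(p \right)} = p^{2}$
$L{\left(O \right)} = \frac{4553}{22}$ ($L{\left(O \right)} = 207 - \frac{1}{2 \cdot 11} = 207 - \frac{1}{2} \cdot \frac{1}{11} = 207 - \frac{1}{22} = \frac{4553}{22}$)
$L{\left(Z{\left(-20 \right)} \right)} - E{\left(301,539 \right)} = \frac{4553}{22} - \left(-299 - 134547\right) = \frac{4553}{22} - -134846 = \frac{4553}{22} + 134846 = \frac{2971165}{22}$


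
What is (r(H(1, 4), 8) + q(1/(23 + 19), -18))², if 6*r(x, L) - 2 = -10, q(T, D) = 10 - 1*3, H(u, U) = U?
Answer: 289/9 ≈ 32.111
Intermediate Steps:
q(T, D) = 7 (q(T, D) = 10 - 3 = 7)
r(x, L) = -4/3 (r(x, L) = ⅓ + (⅙)*(-10) = ⅓ - 5/3 = -4/3)
(r(H(1, 4), 8) + q(1/(23 + 19), -18))² = (-4/3 + 7)² = (17/3)² = 289/9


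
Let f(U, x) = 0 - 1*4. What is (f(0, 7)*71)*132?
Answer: -37488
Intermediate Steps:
f(U, x) = -4 (f(U, x) = 0 - 4 = -4)
(f(0, 7)*71)*132 = -4*71*132 = -284*132 = -37488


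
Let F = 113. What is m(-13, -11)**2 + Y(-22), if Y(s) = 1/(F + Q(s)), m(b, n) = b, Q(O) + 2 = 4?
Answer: 19436/115 ≈ 169.01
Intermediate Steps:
Q(O) = 2 (Q(O) = -2 + 4 = 2)
Y(s) = 1/115 (Y(s) = 1/(113 + 2) = 1/115)
m(-13, -11)**2 + Y(-22) = (-13)**2 + 1/115 = 169 + 1/115 = 19436/115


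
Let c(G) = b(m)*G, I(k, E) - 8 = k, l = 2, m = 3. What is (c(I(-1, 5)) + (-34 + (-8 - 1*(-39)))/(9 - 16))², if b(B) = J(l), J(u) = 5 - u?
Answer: 22500/49 ≈ 459.18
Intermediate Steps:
I(k, E) = 8 + k
b(B) = 3 (b(B) = 5 - 1*2 = 5 - 2 = 3)
c(G) = 3*G
(c(I(-1, 5)) + (-34 + (-8 - 1*(-39)))/(9 - 16))² = (3*(8 - 1) + (-34 + (-8 - 1*(-39)))/(9 - 16))² = (3*7 + (-34 + (-8 + 39))/(-7))² = (21 + (-34 + 31)*(-⅐))² = (21 - 3*(-⅐))² = (21 + 3/7)² = (150/7)² = 22500/49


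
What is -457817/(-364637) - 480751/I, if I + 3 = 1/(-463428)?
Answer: 6249183125470037/38996103965 ≈ 1.6025e+5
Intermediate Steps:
I = -1390285/463428 (I = -3 + 1/(-463428) = -3 - 1/463428 = -1390285/463428 ≈ -3.0000)
-457817/(-364637) - 480751/I = -457817/(-364637) - 480751/(-1390285/463428) = -457817*(-1/364637) - 480751*(-463428/1390285) = 457817/364637 + 222793474428/1390285 = 6249183125470037/38996103965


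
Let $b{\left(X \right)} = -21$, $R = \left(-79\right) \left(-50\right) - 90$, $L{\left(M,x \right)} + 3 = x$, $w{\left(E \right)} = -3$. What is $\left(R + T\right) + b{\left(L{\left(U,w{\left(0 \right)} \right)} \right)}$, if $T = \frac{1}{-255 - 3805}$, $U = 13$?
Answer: $\frac{15586339}{4060} \approx 3839.0$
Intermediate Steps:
$L{\left(M,x \right)} = -3 + x$
$R = 3860$ ($R = 3950 - 90 = 3860$)
$T = - \frac{1}{4060}$ ($T = \frac{1}{-4060} = - \frac{1}{4060} \approx -0.00024631$)
$\left(R + T\right) + b{\left(L{\left(U,w{\left(0 \right)} \right)} \right)} = \left(3860 - \frac{1}{4060}\right) - 21 = \frac{15671599}{4060} - 21 = \frac{15586339}{4060}$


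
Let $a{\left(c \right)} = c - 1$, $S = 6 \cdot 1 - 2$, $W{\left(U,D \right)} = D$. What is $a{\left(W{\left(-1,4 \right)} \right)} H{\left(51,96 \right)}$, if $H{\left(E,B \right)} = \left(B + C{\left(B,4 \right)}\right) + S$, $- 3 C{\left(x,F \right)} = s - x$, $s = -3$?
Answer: $399$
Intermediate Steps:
$S = 4$ ($S = 6 - 2 = 4$)
$a{\left(c \right)} = -1 + c$
$C{\left(x,F \right)} = 1 + \frac{x}{3}$ ($C{\left(x,F \right)} = - \frac{-3 - x}{3} = 1 + \frac{x}{3}$)
$H{\left(E,B \right)} = 5 + \frac{4 B}{3}$ ($H{\left(E,B \right)} = \left(B + \left(1 + \frac{B}{3}\right)\right) + 4 = \left(1 + \frac{4 B}{3}\right) + 4 = 5 + \frac{4 B}{3}$)
$a{\left(W{\left(-1,4 \right)} \right)} H{\left(51,96 \right)} = \left(-1 + 4\right) \left(5 + \frac{4}{3} \cdot 96\right) = 3 \left(5 + 128\right) = 3 \cdot 133 = 399$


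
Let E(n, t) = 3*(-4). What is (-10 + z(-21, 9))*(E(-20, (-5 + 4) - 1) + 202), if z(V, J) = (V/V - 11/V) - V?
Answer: 49970/21 ≈ 2379.5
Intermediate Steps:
z(V, J) = 1 - V - 11/V (z(V, J) = (1 - 11/V) - V = 1 - V - 11/V)
E(n, t) = -12
(-10 + z(-21, 9))*(E(-20, (-5 + 4) - 1) + 202) = (-10 + (1 - 1*(-21) - 11/(-21)))*(-12 + 202) = (-10 + (1 + 21 - 11*(-1/21)))*190 = (-10 + (1 + 21 + 11/21))*190 = (-10 + 473/21)*190 = (263/21)*190 = 49970/21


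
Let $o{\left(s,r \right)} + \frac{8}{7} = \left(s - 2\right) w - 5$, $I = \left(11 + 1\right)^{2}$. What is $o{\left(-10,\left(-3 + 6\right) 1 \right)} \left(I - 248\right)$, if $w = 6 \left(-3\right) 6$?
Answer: $- \frac{939016}{7} \approx -1.3415 \cdot 10^{5}$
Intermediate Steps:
$w = -108$ ($w = \left(-18\right) 6 = -108$)
$I = 144$ ($I = 12^{2} = 144$)
$o{\left(s,r \right)} = \frac{1469}{7} - 108 s$ ($o{\left(s,r \right)} = - \frac{8}{7} + \left(\left(s - 2\right) \left(-108\right) - 5\right) = - \frac{8}{7} + \left(\left(-2 + s\right) \left(-108\right) - 5\right) = - \frac{8}{7} - \left(-211 + 108 s\right) = \frac{1469}{7} - 108 s$)
$o{\left(-10,\left(-3 + 6\right) 1 \right)} \left(I - 248\right) = \left(\frac{1469}{7} - -1080\right) \left(144 - 248\right) = \left(\frac{1469}{7} + 1080\right) \left(-104\right) = \frac{9029}{7} \left(-104\right) = - \frac{939016}{7}$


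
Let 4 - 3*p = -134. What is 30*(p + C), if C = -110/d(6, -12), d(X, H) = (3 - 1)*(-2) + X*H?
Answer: 27045/19 ≈ 1423.4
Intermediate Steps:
p = 46 (p = 4/3 - 1/3*(-134) = 4/3 + 134/3 = 46)
d(X, H) = -4 + H*X (d(X, H) = 2*(-2) + H*X = -4 + H*X)
C = 55/38 (C = -110/(-4 - 12*6) = -110/(-4 - 72) = -110/(-76) = -110*(-1/76) = 55/38 ≈ 1.4474)
30*(p + C) = 30*(46 + 55/38) = 30*(1803/38) = 27045/19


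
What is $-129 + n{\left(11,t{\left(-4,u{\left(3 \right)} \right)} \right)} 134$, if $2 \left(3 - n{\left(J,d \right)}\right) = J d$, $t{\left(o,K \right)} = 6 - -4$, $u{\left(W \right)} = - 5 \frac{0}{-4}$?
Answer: $-7097$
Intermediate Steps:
$u{\left(W \right)} = 0$ ($u{\left(W \right)} = - 5 \cdot 0 \left(- \frac{1}{4}\right) = \left(-5\right) 0 = 0$)
$t{\left(o,K \right)} = 10$ ($t{\left(o,K \right)} = 6 + 4 = 10$)
$n{\left(J,d \right)} = 3 - \frac{J d}{2}$
$-129 + n{\left(11,t{\left(-4,u{\left(3 \right)} \right)} \right)} 134 = -129 + \left(3 - \frac{11}{2} \cdot 10\right) 134 = -129 + \left(3 - 55\right) 134 = -129 - 6968 = -7097$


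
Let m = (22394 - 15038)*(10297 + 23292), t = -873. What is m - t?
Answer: 247081557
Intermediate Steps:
m = 247080684 (m = 7356*33589 = 247080684)
m - t = 247080684 - 1*(-873) = 247080684 + 873 = 247081557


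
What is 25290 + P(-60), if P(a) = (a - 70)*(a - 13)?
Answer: 34780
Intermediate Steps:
P(a) = (-70 + a)*(-13 + a)
25290 + P(-60) = 25290 + (910 + (-60)² - 83*(-60)) = 25290 + (910 + 3600 + 4980) = 25290 + 9490 = 34780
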